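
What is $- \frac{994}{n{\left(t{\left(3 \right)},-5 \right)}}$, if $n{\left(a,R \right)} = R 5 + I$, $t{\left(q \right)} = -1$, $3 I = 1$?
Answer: $\frac{1491}{37} \approx 40.297$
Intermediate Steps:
$I = \frac{1}{3}$ ($I = \frac{1}{3} \cdot 1 = \frac{1}{3} \approx 0.33333$)
$n{\left(a,R \right)} = \frac{1}{3} + 5 R$ ($n{\left(a,R \right)} = R 5 + \frac{1}{3} = 5 R + \frac{1}{3} = \frac{1}{3} + 5 R$)
$- \frac{994}{n{\left(t{\left(3 \right)},-5 \right)}} = - \frac{994}{\frac{1}{3} + 5 \left(-5\right)} = - \frac{994}{\frac{1}{3} - 25} = - \frac{994}{- \frac{74}{3}} = \left(-994\right) \left(- \frac{3}{74}\right) = \frac{1491}{37}$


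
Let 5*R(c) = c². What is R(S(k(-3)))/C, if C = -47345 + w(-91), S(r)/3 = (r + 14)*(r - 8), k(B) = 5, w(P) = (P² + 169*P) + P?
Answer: -9747/90890 ≈ -0.10724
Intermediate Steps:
w(P) = P² + 170*P
S(r) = 3*(-8 + r)*(14 + r) (S(r) = 3*((r + 14)*(r - 8)) = 3*((14 + r)*(-8 + r)) = 3*((-8 + r)*(14 + r)) = 3*(-8 + r)*(14 + r))
R(c) = c²/5
C = -54534 (C = -47345 - 91*(170 - 91) = -47345 - 91*79 = -47345 - 7189 = -54534)
R(S(k(-3)))/C = ((-336 + 3*5² + 18*5)²/5)/(-54534) = ((-336 + 3*25 + 90)²/5)*(-1/54534) = ((-336 + 75 + 90)²/5)*(-1/54534) = ((⅕)*(-171)²)*(-1/54534) = ((⅕)*29241)*(-1/54534) = (29241/5)*(-1/54534) = -9747/90890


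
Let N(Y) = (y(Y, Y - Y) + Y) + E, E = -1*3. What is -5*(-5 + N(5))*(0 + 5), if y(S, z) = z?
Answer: 75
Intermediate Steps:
E = -3
N(Y) = -3 + Y (N(Y) = ((Y - Y) + Y) - 3 = (0 + Y) - 3 = Y - 3 = -3 + Y)
-5*(-5 + N(5))*(0 + 5) = -5*(-5 + (-3 + 5))*(0 + 5) = -5*(-5 + 2)*5 = -(-15)*5 = -5*(-15) = 75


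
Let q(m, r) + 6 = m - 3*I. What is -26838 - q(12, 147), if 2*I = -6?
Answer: -26853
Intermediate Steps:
I = -3 (I = (½)*(-6) = -3)
q(m, r) = 3 + m (q(m, r) = -6 + (m - 3*(-3)) = -6 + (m + 9) = -6 + (9 + m) = 3 + m)
-26838 - q(12, 147) = -26838 - (3 + 12) = -26838 - 1*15 = -26838 - 15 = -26853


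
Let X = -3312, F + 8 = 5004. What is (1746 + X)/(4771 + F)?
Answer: -1566/9767 ≈ -0.16034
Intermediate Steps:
F = 4996 (F = -8 + 5004 = 4996)
(1746 + X)/(4771 + F) = (1746 - 3312)/(4771 + 4996) = -1566/9767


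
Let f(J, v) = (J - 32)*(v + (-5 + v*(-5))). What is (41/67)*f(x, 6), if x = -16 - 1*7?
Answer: 65395/67 ≈ 976.04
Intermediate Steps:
x = -23 (x = -16 - 7 = -23)
f(J, v) = (-32 + J)*(-5 - 4*v) (f(J, v) = (-32 + J)*(v + (-5 - 5*v)) = (-32 + J)*(-5 - 4*v))
(41/67)*f(x, 6) = (41/67)*(160 - 5*(-23) + 128*6 - 4*(-23)*6) = (41*(1/67))*(160 + 115 + 768 + 552) = (41/67)*1595 = 65395/67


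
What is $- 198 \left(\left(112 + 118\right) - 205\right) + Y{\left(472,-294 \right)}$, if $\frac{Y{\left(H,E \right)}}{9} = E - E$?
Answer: $-4950$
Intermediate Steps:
$Y{\left(H,E \right)} = 0$ ($Y{\left(H,E \right)} = 9 \left(E - E\right) = 9 \cdot 0 = 0$)
$- 198 \left(\left(112 + 118\right) - 205\right) + Y{\left(472,-294 \right)} = - 198 \left(\left(112 + 118\right) - 205\right) + 0 = - 198 \left(230 - 205\right) + 0 = \left(-198\right) 25 + 0 = -4950 + 0 = -4950$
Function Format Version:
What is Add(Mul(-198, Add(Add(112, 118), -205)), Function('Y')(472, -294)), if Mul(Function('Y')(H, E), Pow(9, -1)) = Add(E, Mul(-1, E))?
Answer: -4950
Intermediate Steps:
Function('Y')(H, E) = 0 (Function('Y')(H, E) = Mul(9, Add(E, Mul(-1, E))) = Mul(9, 0) = 0)
Add(Mul(-198, Add(Add(112, 118), -205)), Function('Y')(472, -294)) = Add(Mul(-198, Add(Add(112, 118), -205)), 0) = Add(Mul(-198, Add(230, -205)), 0) = Add(Mul(-198, 25), 0) = Add(-4950, 0) = -4950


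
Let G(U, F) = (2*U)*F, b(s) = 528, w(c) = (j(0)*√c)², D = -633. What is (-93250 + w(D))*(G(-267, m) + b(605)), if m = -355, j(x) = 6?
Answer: -22058591724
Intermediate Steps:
w(c) = 36*c (w(c) = (6*√c)² = 36*c)
G(U, F) = 2*F*U
(-93250 + w(D))*(G(-267, m) + b(605)) = (-93250 + 36*(-633))*(2*(-355)*(-267) + 528) = (-93250 - 22788)*(189570 + 528) = -116038*190098 = -22058591724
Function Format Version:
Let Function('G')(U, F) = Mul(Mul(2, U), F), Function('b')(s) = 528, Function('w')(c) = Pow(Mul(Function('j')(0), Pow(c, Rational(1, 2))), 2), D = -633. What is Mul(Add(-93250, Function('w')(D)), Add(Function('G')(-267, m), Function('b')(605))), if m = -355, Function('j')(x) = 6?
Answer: -22058591724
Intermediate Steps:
Function('w')(c) = Mul(36, c) (Function('w')(c) = Pow(Mul(6, Pow(c, Rational(1, 2))), 2) = Mul(36, c))
Function('G')(U, F) = Mul(2, F, U)
Mul(Add(-93250, Function('w')(D)), Add(Function('G')(-267, m), Function('b')(605))) = Mul(Add(-93250, Mul(36, -633)), Add(Mul(2, -355, -267), 528)) = Mul(Add(-93250, -22788), Add(189570, 528)) = Mul(-116038, 190098) = -22058591724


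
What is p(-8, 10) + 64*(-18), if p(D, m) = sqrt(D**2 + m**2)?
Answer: -1152 + 2*sqrt(41) ≈ -1139.2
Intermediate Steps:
p(-8, 10) + 64*(-18) = sqrt((-8)**2 + 10**2) + 64*(-18) = sqrt(64 + 100) - 1152 = sqrt(164) - 1152 = 2*sqrt(41) - 1152 = -1152 + 2*sqrt(41)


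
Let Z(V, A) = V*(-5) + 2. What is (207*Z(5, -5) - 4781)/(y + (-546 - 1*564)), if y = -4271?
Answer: 9542/5381 ≈ 1.7733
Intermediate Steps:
Z(V, A) = 2 - 5*V (Z(V, A) = -5*V + 2 = 2 - 5*V)
(207*Z(5, -5) - 4781)/(y + (-546 - 1*564)) = (207*(2 - 5*5) - 4781)/(-4271 + (-546 - 1*564)) = (207*(2 - 25) - 4781)/(-4271 + (-546 - 564)) = (207*(-23) - 4781)/(-4271 - 1110) = (-4761 - 4781)/(-5381) = -9542*(-1/5381) = 9542/5381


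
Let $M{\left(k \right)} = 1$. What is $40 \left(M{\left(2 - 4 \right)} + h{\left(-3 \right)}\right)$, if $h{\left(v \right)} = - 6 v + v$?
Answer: $640$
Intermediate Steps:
$h{\left(v \right)} = - 5 v$
$40 \left(M{\left(2 - 4 \right)} + h{\left(-3 \right)}\right) = 40 \left(1 - -15\right) = 40 \left(1 + 15\right) = 40 \cdot 16 = 640$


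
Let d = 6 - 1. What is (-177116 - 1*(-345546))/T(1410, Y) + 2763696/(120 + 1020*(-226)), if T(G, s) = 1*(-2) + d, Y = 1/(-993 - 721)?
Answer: 89810141/1600 ≈ 56131.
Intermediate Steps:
d = 5
Y = -1/1714 (Y = 1/(-1714) = -1/1714 ≈ -0.00058343)
T(G, s) = 3 (T(G, s) = 1*(-2) + 5 = -2 + 5 = 3)
(-177116 - 1*(-345546))/T(1410, Y) + 2763696/(120 + 1020*(-226)) = (-177116 - 1*(-345546))/3 + 2763696/(120 + 1020*(-226)) = (-177116 + 345546)*(⅓) + 2763696/(120 - 230520) = 168430*(⅓) + 2763696/(-230400) = 168430/3 + 2763696*(-1/230400) = 168430/3 - 57577/4800 = 89810141/1600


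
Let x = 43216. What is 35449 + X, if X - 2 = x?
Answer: 78667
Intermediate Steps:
X = 43218 (X = 2 + 43216 = 43218)
35449 + X = 35449 + 43218 = 78667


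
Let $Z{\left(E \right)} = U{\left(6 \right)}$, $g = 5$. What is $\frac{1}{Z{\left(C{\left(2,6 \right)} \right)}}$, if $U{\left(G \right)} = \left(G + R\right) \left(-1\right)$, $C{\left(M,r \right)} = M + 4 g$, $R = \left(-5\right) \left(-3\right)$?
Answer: $- \frac{1}{21} \approx -0.047619$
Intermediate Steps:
$R = 15$
$C{\left(M,r \right)} = 20 + M$ ($C{\left(M,r \right)} = M + 4 \cdot 5 = M + 20 = 20 + M$)
$U{\left(G \right)} = -15 - G$ ($U{\left(G \right)} = \left(G + 15\right) \left(-1\right) = \left(15 + G\right) \left(-1\right) = -15 - G$)
$Z{\left(E \right)} = -21$ ($Z{\left(E \right)} = -15 - 6 = -21$)
$\frac{1}{Z{\left(C{\left(2,6 \right)} \right)}} = \frac{1}{-21} = - \frac{1}{21}$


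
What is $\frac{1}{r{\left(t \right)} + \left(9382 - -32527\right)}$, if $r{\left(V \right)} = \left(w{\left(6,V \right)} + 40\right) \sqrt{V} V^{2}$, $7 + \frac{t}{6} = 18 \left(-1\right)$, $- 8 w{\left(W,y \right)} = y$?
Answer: $\frac{41909}{262104783708031} - \frac{6609375 i \sqrt{6}}{262104783708031} \approx 1.5989 \cdot 10^{-10} - 6.1768 \cdot 10^{-8} i$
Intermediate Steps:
$w{\left(W,y \right)} = - \frac{y}{8}$
$t = -150$ ($t = -42 + 6 \cdot 18 \left(-1\right) = -42 + 6 \left(-18\right) = -42 - 108 = -150$)
$r{\left(V \right)} = V^{\frac{5}{2}} \left(40 - \frac{V}{8}\right)$ ($r{\left(V \right)} = \left(- \frac{V}{8} + 40\right) \sqrt{V} V^{2} = \left(40 - \frac{V}{8}\right) \sqrt{V} V^{2} = \sqrt{V} \left(40 - \frac{V}{8}\right) V^{2} = V^{\frac{5}{2}} \left(40 - \frac{V}{8}\right)$)
$\frac{1}{r{\left(t \right)} + \left(9382 - -32527\right)} = \frac{1}{\frac{\left(-150\right)^{\frac{5}{2}} \left(320 - -150\right)}{8} + \left(9382 - -32527\right)} = \frac{1}{\frac{112500 i \sqrt{6} \left(320 + 150\right)}{8} + \left(9382 + 32527\right)} = \frac{1}{\frac{1}{8} \cdot 112500 i \sqrt{6} \cdot 470 + 41909} = \frac{1}{6609375 i \sqrt{6} + 41909} = \frac{1}{41909 + 6609375 i \sqrt{6}}$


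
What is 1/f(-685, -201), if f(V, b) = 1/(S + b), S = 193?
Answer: -8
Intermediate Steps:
f(V, b) = 1/(193 + b)
1/f(-685, -201) = 1/(1/(193 - 201)) = 1/(1/(-8)) = 1/(-1/8) = -8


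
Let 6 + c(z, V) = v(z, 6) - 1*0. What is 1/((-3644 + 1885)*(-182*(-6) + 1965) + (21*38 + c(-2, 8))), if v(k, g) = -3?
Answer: -1/5376474 ≈ -1.8600e-7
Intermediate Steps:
c(z, V) = -9 (c(z, V) = -6 + (-3 - 1*0) = -6 + (-3 + 0) = -6 - 3 = -9)
1/((-3644 + 1885)*(-182*(-6) + 1965) + (21*38 + c(-2, 8))) = 1/((-3644 + 1885)*(-182*(-6) + 1965) + (21*38 - 9)) = 1/(-1759*(1092 + 1965) + (798 - 9)) = 1/(-1759*3057 + 789) = 1/(-5377263 + 789) = 1/(-5376474) = -1/5376474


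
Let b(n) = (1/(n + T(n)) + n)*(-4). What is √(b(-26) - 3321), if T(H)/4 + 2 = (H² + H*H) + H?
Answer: I*√22336360095/2635 ≈ 56.719*I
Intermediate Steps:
T(H) = -8 + 4*H + 8*H² (T(H) = -8 + 4*((H² + H*H) + H) = -8 + 4*((H² + H²) + H) = -8 + 4*(2*H² + H) = -8 + 4*(H + 2*H²) = -8 + (4*H + 8*H²) = -8 + 4*H + 8*H²)
b(n) = -4*n - 4/(-8 + 5*n + 8*n²) (b(n) = (1/(n + (-8 + 4*n + 8*n²)) + n)*(-4) = (1/(-8 + 5*n + 8*n²) + n)*(-4) = (n + 1/(-8 + 5*n + 8*n²))*(-4) = -4*n - 4/(-8 + 5*n + 8*n²))
√(b(-26) - 3321) = √(4*(-1 - 8*(-26)³ - 5*(-26)² + 8*(-26))/(-8 + 5*(-26) + 8*(-26)²) - 3321) = √(4*(-1 - 8*(-17576) - 5*676 - 208)/(-8 - 130 + 8*676) - 3321) = √(4*(-1 + 140608 - 3380 - 208)/(-8 - 130 + 5408) - 3321) = √(4*137019/5270 - 3321) = √(4*(1/5270)*137019 - 3321) = √(274038/2635 - 3321) = √(-8476797/2635) = I*√22336360095/2635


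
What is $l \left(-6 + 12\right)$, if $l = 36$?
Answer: $216$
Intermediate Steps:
$l \left(-6 + 12\right) = 36 \left(-6 + 12\right) = 36 \cdot 6 = 216$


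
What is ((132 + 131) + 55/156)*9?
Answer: 123249/52 ≈ 2370.2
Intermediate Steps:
((132 + 131) + 55/156)*9 = (263 + 55*(1/156))*9 = (263 + 55/156)*9 = (41083/156)*9 = 123249/52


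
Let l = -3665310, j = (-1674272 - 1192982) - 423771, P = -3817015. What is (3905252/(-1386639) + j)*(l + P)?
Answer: 644251832326084675/26163 ≈ 2.4625e+13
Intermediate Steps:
j = -3291025 (j = -2867254 - 423771 = -3291025)
(3905252/(-1386639) + j)*(l + P) = (3905252/(-1386639) - 3291025)*(-3665310 - 3817015) = (3905252*(-1/1386639) - 3291025)*(-7482325) = (-73684/26163 - 3291025)*(-7482325) = -86103160759/26163*(-7482325) = 644251832326084675/26163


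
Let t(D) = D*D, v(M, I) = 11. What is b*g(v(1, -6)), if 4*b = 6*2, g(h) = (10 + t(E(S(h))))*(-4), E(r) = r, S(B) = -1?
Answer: -132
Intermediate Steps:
t(D) = D**2
g(h) = -44 (g(h) = (10 + (-1)**2)*(-4) = (10 + 1)*(-4) = 11*(-4) = -44)
b = 3 (b = (6*2)/4 = (1/4)*12 = 3)
b*g(v(1, -6)) = 3*(-44) = -132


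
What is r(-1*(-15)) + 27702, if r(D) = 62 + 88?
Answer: 27852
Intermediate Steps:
r(D) = 150
r(-1*(-15)) + 27702 = 150 + 27702 = 27852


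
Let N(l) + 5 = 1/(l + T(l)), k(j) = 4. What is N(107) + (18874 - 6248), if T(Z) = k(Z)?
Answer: 1400932/111 ≈ 12621.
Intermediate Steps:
T(Z) = 4
N(l) = -5 + 1/(4 + l) (N(l) = -5 + 1/(l + 4) = -5 + 1/(4 + l))
N(107) + (18874 - 6248) = (-19 - 5*107)/(4 + 107) + (18874 - 6248) = (-19 - 535)/111 + 12626 = (1/111)*(-554) + 12626 = -554/111 + 12626 = 1400932/111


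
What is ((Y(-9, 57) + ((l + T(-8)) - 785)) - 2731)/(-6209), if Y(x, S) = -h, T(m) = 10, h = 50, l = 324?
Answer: 3232/6209 ≈ 0.52053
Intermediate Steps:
Y(x, S) = -50 (Y(x, S) = -1*50 = -50)
((Y(-9, 57) + ((l + T(-8)) - 785)) - 2731)/(-6209) = ((-50 + ((324 + 10) - 785)) - 2731)/(-6209) = ((-50 + (334 - 785)) - 2731)*(-1/6209) = ((-50 - 451) - 2731)*(-1/6209) = (-501 - 2731)*(-1/6209) = -3232*(-1/6209) = 3232/6209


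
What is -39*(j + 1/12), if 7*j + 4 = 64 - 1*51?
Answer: -1495/28 ≈ -53.393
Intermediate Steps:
j = 9/7 (j = -4/7 + (64 - 1*51)/7 = -4/7 + (64 - 51)/7 = -4/7 + (1/7)*13 = -4/7 + 13/7 = 9/7 ≈ 1.2857)
-39*(j + 1/12) = -39*(9/7 + 1/12) = -39*115/84 = -1495/28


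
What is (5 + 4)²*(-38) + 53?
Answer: -3025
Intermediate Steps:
(5 + 4)²*(-38) + 53 = 9²*(-38) + 53 = 81*(-38) + 53 = -3078 + 53 = -3025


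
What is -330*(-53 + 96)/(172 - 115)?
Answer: -4730/19 ≈ -248.95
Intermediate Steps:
-330*(-53 + 96)/(172 - 115) = -14190/57 = -330*43/57 = -4730/19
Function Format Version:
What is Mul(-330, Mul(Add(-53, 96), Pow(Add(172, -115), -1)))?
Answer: Rational(-4730, 19) ≈ -248.95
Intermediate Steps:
Mul(-330, Mul(Add(-53, 96), Pow(Add(172, -115), -1))) = Mul(-330, Mul(43, Pow(57, -1))) = Mul(-330, Mul(43, Rational(1, 57))) = Mul(-330, Rational(43, 57)) = Rational(-4730, 19)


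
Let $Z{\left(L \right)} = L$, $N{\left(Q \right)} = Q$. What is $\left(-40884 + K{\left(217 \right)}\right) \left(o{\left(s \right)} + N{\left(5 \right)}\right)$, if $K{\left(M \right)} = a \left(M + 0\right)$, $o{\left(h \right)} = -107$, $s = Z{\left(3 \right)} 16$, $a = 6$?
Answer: $4037364$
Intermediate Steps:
$s = 48$ ($s = 3 \cdot 16 = 48$)
$K{\left(M \right)} = 6 M$ ($K{\left(M \right)} = 6 \left(M + 0\right) = 6 M$)
$\left(-40884 + K{\left(217 \right)}\right) \left(o{\left(s \right)} + N{\left(5 \right)}\right) = \left(-40884 + 6 \cdot 217\right) \left(-107 + 5\right) = \left(-40884 + 1302\right) \left(-102\right) = \left(-39582\right) \left(-102\right) = 4037364$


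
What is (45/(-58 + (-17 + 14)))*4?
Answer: -180/61 ≈ -2.9508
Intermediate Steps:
(45/(-58 + (-17 + 14)))*4 = (45/(-58 - 3))*4 = (45/(-61))*4 = (45*(-1/61))*4 = -45/61*4 = -180/61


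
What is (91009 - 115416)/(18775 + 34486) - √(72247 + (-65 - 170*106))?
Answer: -24407/53261 - 3*√6018 ≈ -233.19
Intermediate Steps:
(91009 - 115416)/(18775 + 34486) - √(72247 + (-65 - 170*106)) = -24407/53261 - √(72247 + (-65 - 18020)) = -24407*1/53261 - √(72247 - 18085) = -24407/53261 - √54162 = -24407/53261 - 3*√6018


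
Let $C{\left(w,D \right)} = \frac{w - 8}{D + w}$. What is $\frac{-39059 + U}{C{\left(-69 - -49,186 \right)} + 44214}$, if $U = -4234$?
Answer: $- \frac{3593319}{3669748} \approx -0.97917$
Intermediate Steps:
$C{\left(w,D \right)} = \frac{-8 + w}{D + w}$
$\frac{-39059 + U}{C{\left(-69 - -49,186 \right)} + 44214} = \frac{-39059 - 4234}{\frac{-8 - 20}{186 - 20} + 44214} = - \frac{43293}{\frac{-8 + \left(-69 + 49\right)}{186 + \left(-69 + 49\right)} + 44214} = - \frac{43293}{\frac{-8 - 20}{186 - 20} + 44214} = - \frac{43293}{\frac{1}{166} \left(-28\right) + 44214} = - \frac{43293}{- \frac{14}{83} + 44214} = - \frac{43293}{\frac{3669748}{83}} = \left(-43293\right) \frac{83}{3669748} = - \frac{3593319}{3669748}$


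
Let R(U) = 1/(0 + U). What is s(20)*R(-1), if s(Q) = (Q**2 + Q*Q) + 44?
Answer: -844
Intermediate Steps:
s(Q) = 44 + 2*Q**2 (s(Q) = (Q**2 + Q**2) + 44 = 2*Q**2 + 44 = 44 + 2*Q**2)
R(U) = 1/U
s(20)*R(-1) = (44 + 2*20**2)/(-1) = (44 + 2*400)*(-1) = (44 + 800)*(-1) = 844*(-1) = -844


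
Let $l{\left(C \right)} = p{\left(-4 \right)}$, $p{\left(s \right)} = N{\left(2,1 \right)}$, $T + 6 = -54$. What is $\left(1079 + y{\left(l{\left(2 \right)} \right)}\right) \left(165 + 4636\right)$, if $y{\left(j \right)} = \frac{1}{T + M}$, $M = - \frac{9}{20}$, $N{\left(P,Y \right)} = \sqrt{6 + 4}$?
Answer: $\frac{6262861291}{1209} \approx 5.1802 \cdot 10^{6}$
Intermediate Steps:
$T = -60$ ($T = -6 - 54 = -60$)
$N{\left(P,Y \right)} = \sqrt{10}$
$p{\left(s \right)} = \sqrt{10}$
$l{\left(C \right)} = \sqrt{10}$
$M = - \frac{9}{20}$ ($M = \left(-9\right) \frac{1}{20} = - \frac{9}{20} \approx -0.45$)
$y{\left(j \right)} = - \frac{20}{1209}$ ($y{\left(j \right)} = \frac{1}{-60 - \frac{9}{20}} = \frac{1}{- \frac{1209}{20}} = - \frac{20}{1209}$)
$\left(1079 + y{\left(l{\left(2 \right)} \right)}\right) \left(165 + 4636\right) = \left(1079 - \frac{20}{1209}\right) \left(165 + 4636\right) = \frac{1304491}{1209} \cdot 4801 = \frac{6262861291}{1209}$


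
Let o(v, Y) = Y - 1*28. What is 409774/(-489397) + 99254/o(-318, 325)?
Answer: 48452906960/145350909 ≈ 333.35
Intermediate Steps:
o(v, Y) = -28 + Y (o(v, Y) = Y - 28 = -28 + Y)
409774/(-489397) + 99254/o(-318, 325) = 409774/(-489397) + 99254/(-28 + 325) = 409774*(-1/489397) + 99254/297 = -409774/489397 + 99254*(1/297) = -409774/489397 + 99254/297 = 48452906960/145350909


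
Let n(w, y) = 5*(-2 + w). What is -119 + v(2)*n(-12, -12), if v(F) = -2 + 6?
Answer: -399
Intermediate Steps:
v(F) = 4
n(w, y) = -10 + 5*w
-119 + v(2)*n(-12, -12) = -119 + 4*(-10 + 5*(-12)) = -119 + 4*(-10 - 60) = -119 + 4*(-70) = -119 - 280 = -399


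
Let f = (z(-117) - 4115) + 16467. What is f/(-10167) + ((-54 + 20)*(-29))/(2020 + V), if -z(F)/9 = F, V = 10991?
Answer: -54795931/44094279 ≈ -1.2427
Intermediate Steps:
z(F) = -9*F
f = 13405 (f = (-9*(-117) - 4115) + 16467 = (1053 - 4115) + 16467 = -3062 + 16467 = 13405)
f/(-10167) + ((-54 + 20)*(-29))/(2020 + V) = 13405/(-10167) + ((-54 + 20)*(-29))/(2020 + 10991) = 13405*(-1/10167) - 34*(-29)/13011 = -13405/10167 + 986*(1/13011) = -13405/10167 + 986/13011 = -54795931/44094279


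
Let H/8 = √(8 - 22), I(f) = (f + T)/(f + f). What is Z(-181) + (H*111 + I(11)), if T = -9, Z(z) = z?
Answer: -1990/11 + 888*I*√14 ≈ -180.91 + 3322.6*I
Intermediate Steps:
I(f) = (-9 + f)/(2*f) (I(f) = (f - 9)/(f + f) = (-9 + f)/((2*f)) = (-9 + f)*(1/(2*f)) = (-9 + f)/(2*f))
H = 8*I*√14 (H = 8*√(8 - 22) = 8*√(-14) = 8*(I*√14) = 8*I*√14 ≈ 29.933*I)
Z(-181) + (H*111 + I(11)) = -181 + ((8*I*√14)*111 + (½)*(-9 + 11)/11) = -181 + (888*I*√14 + (½)*(1/11)*2) = -181 + (888*I*√14 + 1/11) = -181 + (1/11 + 888*I*√14) = -1990/11 + 888*I*√14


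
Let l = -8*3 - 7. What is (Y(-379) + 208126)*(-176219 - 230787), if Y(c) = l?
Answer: -84695913570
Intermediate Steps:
l = -31 (l = -24 - 7 = -31)
Y(c) = -31
(Y(-379) + 208126)*(-176219 - 230787) = (-31 + 208126)*(-176219 - 230787) = 208095*(-407006) = -84695913570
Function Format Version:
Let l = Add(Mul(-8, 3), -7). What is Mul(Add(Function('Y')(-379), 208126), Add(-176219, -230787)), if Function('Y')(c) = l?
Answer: -84695913570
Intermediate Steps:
l = -31 (l = Add(-24, -7) = -31)
Function('Y')(c) = -31
Mul(Add(Function('Y')(-379), 208126), Add(-176219, -230787)) = Mul(Add(-31, 208126), Add(-176219, -230787)) = Mul(208095, -407006) = -84695913570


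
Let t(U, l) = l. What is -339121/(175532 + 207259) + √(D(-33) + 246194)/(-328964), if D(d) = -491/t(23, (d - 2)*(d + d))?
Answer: -339121/382791 - √1313714669190/759906840 ≈ -0.88743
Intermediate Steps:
D(d) = -491/(2*d*(-2 + d)) (D(d) = -491*1/((d - 2)*(d + d)) = -491*1/(2*d*(-2 + d)) = -491/(2*d*(-2 + d)))
-339121/(175532 + 207259) + √(D(-33) + 246194)/(-328964) = -339121/(175532 + 207259) + √(-491/2/(-33*(-2 - 33)) + 246194)/(-328964) = -339121/382791 + √(-491/2*(-1/33)/(-35) + 246194)*(-1/328964) = -339121*1/382791 + √(-491/2*(-1/33)*(-1/35) + 246194)*(-1/328964) = -339121/382791 + √(-491/2310 + 246194)*(-1/328964) = -339121/382791 + √(568707649/2310)*(-1/328964) = -339121/382791 + (√1313714669190/2310)*(-1/328964) = -339121/382791 - √1313714669190/759906840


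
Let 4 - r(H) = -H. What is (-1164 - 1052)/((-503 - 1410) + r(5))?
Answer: 277/238 ≈ 1.1639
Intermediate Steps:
r(H) = 4 + H (r(H) = 4 - (-1)*H = 4 + H)
(-1164 - 1052)/((-503 - 1410) + r(5)) = (-1164 - 1052)/((-503 - 1410) + (4 + 5)) = -2216/(-1913 + 9) = -2216/(-1904) = -2216*(-1/1904) = 277/238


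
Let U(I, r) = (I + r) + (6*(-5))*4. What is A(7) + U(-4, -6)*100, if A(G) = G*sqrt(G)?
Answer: -13000 + 7*sqrt(7) ≈ -12981.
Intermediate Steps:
U(I, r) = -120 + I + r (U(I, r) = (I + r) - 30*4 = (I + r) - 120 = -120 + I + r)
A(G) = G**(3/2)
A(7) + U(-4, -6)*100 = 7**(3/2) + (-120 - 4 - 6)*100 = 7*sqrt(7) - 130*100 = 7*sqrt(7) - 13000 = -13000 + 7*sqrt(7)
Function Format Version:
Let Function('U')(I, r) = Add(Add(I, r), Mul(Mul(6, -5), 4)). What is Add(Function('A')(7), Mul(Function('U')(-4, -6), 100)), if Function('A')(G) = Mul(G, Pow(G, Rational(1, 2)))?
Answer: Add(-13000, Mul(7, Pow(7, Rational(1, 2)))) ≈ -12981.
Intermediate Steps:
Function('U')(I, r) = Add(-120, I, r) (Function('U')(I, r) = Add(Add(I, r), Mul(-30, 4)) = Add(Add(I, r), -120) = Add(-120, I, r))
Function('A')(G) = Pow(G, Rational(3, 2))
Add(Function('A')(7), Mul(Function('U')(-4, -6), 100)) = Add(Pow(7, Rational(3, 2)), Mul(Add(-120, -4, -6), 100)) = Add(Mul(7, Pow(7, Rational(1, 2))), Mul(-130, 100)) = Add(Mul(7, Pow(7, Rational(1, 2))), -13000) = Add(-13000, Mul(7, Pow(7, Rational(1, 2))))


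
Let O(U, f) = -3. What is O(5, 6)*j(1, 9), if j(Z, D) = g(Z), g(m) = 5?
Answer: -15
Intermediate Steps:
j(Z, D) = 5
O(5, 6)*j(1, 9) = -3*5 = -15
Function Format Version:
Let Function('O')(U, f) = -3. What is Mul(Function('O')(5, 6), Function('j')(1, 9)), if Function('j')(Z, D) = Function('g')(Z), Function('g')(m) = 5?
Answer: -15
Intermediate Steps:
Function('j')(Z, D) = 5
Mul(Function('O')(5, 6), Function('j')(1, 9)) = Mul(-3, 5) = -15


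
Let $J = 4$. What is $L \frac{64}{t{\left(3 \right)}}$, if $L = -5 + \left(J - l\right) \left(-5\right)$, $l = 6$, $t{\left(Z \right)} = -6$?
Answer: $- \frac{160}{3} \approx -53.333$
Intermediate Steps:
$L = 5$ ($L = -5 + \left(4 - 6\right) \left(-5\right) = -5 - -10 = -5 + 10 = 5$)
$L \frac{64}{t{\left(3 \right)}} = 5 \frac{64}{-6} = 5 \cdot 64 \left(- \frac{1}{6}\right) = 5 \left(- \frac{32}{3}\right) = - \frac{160}{3}$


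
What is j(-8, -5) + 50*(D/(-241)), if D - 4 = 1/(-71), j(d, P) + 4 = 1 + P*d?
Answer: 618957/17111 ≈ 36.173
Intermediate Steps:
j(d, P) = -3 + P*d (j(d, P) = -4 + (1 + P*d) = -3 + P*d)
D = 283/71 (D = 4 + 1/(-71) = 4 - 1/71 = 283/71 ≈ 3.9859)
j(-8, -5) + 50*(D/(-241)) = (-3 - 5*(-8)) + 50*((283/71)/(-241)) = (-3 + 40) + 50*((283/71)*(-1/241)) = 37 + 50*(-283/17111) = 37 - 14150/17111 = 618957/17111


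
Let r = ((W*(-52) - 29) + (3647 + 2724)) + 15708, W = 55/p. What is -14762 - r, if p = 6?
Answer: -109006/3 ≈ -36335.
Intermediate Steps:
W = 55/6 ≈ 9.1667
r = 64720/3 (r = (((55/6)*(-52) - 29) + (3647 + 2724)) + 15708 = ((-1430/3 - 29) + 6371) + 15708 = (-1517/3 + 6371) + 15708 = 17596/3 + 15708 = 64720/3 ≈ 21573.)
-14762 - r = -14762 - 1*64720/3 = -14762 - 64720/3 = -109006/3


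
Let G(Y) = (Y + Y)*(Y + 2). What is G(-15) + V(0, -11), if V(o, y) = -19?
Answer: 371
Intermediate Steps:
G(Y) = 2*Y*(2 + Y) (G(Y) = (2*Y)*(2 + Y) = 2*Y*(2 + Y))
G(-15) + V(0, -11) = 2*(-15)*(2 - 15) - 19 = 2*(-15)*(-13) - 19 = 390 - 19 = 371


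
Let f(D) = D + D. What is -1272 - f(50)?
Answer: -1372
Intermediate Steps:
f(D) = 2*D
-1272 - f(50) = -1272 - 2*50 = -1272 - 1*100 = -1272 - 100 = -1372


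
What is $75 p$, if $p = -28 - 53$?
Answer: $-6075$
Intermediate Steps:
$p = -81$
$75 p = 75 \left(-81\right) = -6075$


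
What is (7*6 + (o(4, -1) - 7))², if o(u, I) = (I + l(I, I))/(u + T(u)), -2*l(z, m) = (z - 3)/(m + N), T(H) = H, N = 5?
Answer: 312481/256 ≈ 1220.6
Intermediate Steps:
l(z, m) = -(-3 + z)/(2*(5 + m)) (l(z, m) = -(z - 3)/(2*(m + 5)) = -(-3 + z)/(2*(5 + m)))
o(u, I) = (I + (3 - I)/(2*(5 + I)))/(2*u) (o(u, I) = (I + (3 - I)/(2*(5 + I)))/(u + u) = (I + (3 - I)/(2*(5 + I)))/((2*u)) = (I + (3 - I)/(2*(5 + I)))*(1/(2*u)) = (I + (3 - I)/(2*(5 + I)))/(2*u))
(7*6 + (o(4, -1) - 7))² = (7*6 + ((¼)*(3 - 1*(-1) + 2*(-1)*(5 - 1))/(4*(5 - 1)) - 7))² = (42 + ((¼)*(¼)*(3 + 1 + 2*(-1)*4)/4 - 7))² = (42 + ((¼)*(¼)*(¼)*(3 + 1 - 8) - 7))² = (42 + ((¼)*(¼)*(¼)*(-4) - 7))² = (42 + (-1/16 - 7))² = (42 - 113/16)² = (559/16)² = 312481/256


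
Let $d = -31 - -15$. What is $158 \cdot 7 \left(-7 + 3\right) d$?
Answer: $70784$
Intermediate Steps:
$d = -16$ ($d = -31 + 15 = -16$)
$158 \cdot 7 \left(-7 + 3\right) d = 158 \cdot 7 \left(-7 + 3\right) \left(-16\right) = 158 \cdot 7 \left(-4\right) \left(-16\right) = 158 \left(-28\right) \left(-16\right) = \left(-4424\right) \left(-16\right) = 70784$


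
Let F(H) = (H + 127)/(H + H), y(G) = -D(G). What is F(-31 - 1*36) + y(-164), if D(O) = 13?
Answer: -901/67 ≈ -13.448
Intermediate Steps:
y(G) = -13 (y(G) = -1*13 = -13)
F(H) = (127 + H)/(2*H) (F(H) = (127 + H)/((2*H)) = (127 + H)*(1/(2*H)) = (127 + H)/(2*H))
F(-31 - 1*36) + y(-164) = (127 + (-31 - 1*36))/(2*(-31 - 1*36)) - 13 = (127 + (-31 - 36))/(2*(-31 - 36)) - 13 = (½)*(127 - 67)/(-67) - 13 = (½)*(-1/67)*60 - 13 = -30/67 - 13 = -901/67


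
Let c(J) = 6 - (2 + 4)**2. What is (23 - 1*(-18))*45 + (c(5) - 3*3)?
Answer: 1806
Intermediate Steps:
c(J) = -30 (c(J) = 6 - 1*6**2 = 6 - 1*36 = 6 - 36 = -30)
(23 - 1*(-18))*45 + (c(5) - 3*3) = (23 - 1*(-18))*45 + (-30 - 3*3) = (23 + 18)*45 + (-30 - 9) = 41*45 - 39 = 1845 - 39 = 1806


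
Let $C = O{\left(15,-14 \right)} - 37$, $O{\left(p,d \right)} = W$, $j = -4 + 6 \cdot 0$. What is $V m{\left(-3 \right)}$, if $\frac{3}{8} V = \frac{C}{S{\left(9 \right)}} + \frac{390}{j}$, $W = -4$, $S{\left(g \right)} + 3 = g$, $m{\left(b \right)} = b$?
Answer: $\frac{2504}{3} \approx 834.67$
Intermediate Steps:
$S{\left(g \right)} = -3 + g$
$j = -4$ ($j = -4 + 0 = -4$)
$O{\left(p,d \right)} = -4$
$C = -41$ ($C = -4 - 37 = -41$)
$V = - \frac{2504}{9}$ ($V = \frac{8 \left(- \frac{41}{-3 + 9} + \frac{390}{-4}\right)}{3} = \frac{8 \left(- \frac{41}{6} + 390 \left(- \frac{1}{4}\right)\right)}{3} = \frac{8 \left(\left(-41\right) \frac{1}{6} - \frac{195}{2}\right)}{3} = \frac{8 \left(- \frac{41}{6} - \frac{195}{2}\right)}{3} = \frac{8}{3} \left(- \frac{313}{3}\right) = - \frac{2504}{9} \approx -278.22$)
$V m{\left(-3 \right)} = \left(- \frac{2504}{9}\right) \left(-3\right) = \frac{2504}{3}$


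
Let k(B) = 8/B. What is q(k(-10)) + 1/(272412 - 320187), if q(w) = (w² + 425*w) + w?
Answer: -3250229/9555 ≈ -340.16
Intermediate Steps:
q(w) = w² + 426*w
q(k(-10)) + 1/(272412 - 320187) = (8/(-10))*(426 + 8/(-10)) + 1/(272412 - 320187) = (8*(-⅒))*(426 + 8*(-⅒)) + 1/(-47775) = -4*(426 - ⅘)/5 - 1/47775 = -⅘*2126/5 - 1/47775 = -8504/25 - 1/47775 = -3250229/9555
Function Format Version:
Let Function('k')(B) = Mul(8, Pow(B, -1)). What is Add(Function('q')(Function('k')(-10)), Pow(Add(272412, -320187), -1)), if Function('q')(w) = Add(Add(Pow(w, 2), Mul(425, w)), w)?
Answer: Rational(-3250229, 9555) ≈ -340.16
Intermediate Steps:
Function('q')(w) = Add(Pow(w, 2), Mul(426, w))
Add(Function('q')(Function('k')(-10)), Pow(Add(272412, -320187), -1)) = Add(Mul(Mul(8, Pow(-10, -1)), Add(426, Mul(8, Pow(-10, -1)))), Pow(Add(272412, -320187), -1)) = Add(Mul(Mul(8, Rational(-1, 10)), Add(426, Mul(8, Rational(-1, 10)))), Pow(-47775, -1)) = Add(Mul(Rational(-4, 5), Add(426, Rational(-4, 5))), Rational(-1, 47775)) = Add(Mul(Rational(-4, 5), Rational(2126, 5)), Rational(-1, 47775)) = Add(Rational(-8504, 25), Rational(-1, 47775)) = Rational(-3250229, 9555)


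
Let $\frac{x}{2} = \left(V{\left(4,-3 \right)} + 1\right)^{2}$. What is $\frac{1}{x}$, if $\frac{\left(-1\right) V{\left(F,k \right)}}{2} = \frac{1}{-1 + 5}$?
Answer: $2$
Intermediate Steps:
$V{\left(F,k \right)} = - \frac{1}{2}$ ($V{\left(F,k \right)} = - \frac{2}{-1 + 5} = - \frac{2}{4} = \left(-2\right) \frac{1}{4} = - \frac{1}{2}$)
$x = \frac{1}{2}$ ($x = 2 \left(- \frac{1}{2} + 1\right)^{2} = \frac{2}{4} = 2 \cdot \frac{1}{4} = \frac{1}{2} \approx 0.5$)
$\frac{1}{x} = \frac{1}{\frac{1}{2}} = 2$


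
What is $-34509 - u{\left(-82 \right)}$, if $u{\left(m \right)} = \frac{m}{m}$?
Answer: $-34510$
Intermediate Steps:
$u{\left(m \right)} = 1$
$-34509 - u{\left(-82 \right)} = -34509 - 1 = -34510$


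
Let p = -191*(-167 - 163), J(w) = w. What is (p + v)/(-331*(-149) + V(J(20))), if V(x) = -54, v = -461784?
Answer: -398754/49265 ≈ -8.0941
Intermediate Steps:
p = 63030 (p = -191*(-330) = 63030)
(p + v)/(-331*(-149) + V(J(20))) = (63030 - 461784)/(-331*(-149) - 54) = -398754/(49319 - 54) = -398754/49265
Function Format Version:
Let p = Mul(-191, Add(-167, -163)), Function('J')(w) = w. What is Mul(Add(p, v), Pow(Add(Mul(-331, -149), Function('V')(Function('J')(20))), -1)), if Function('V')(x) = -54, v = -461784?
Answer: Rational(-398754, 49265) ≈ -8.0941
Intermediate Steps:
p = 63030 (p = Mul(-191, -330) = 63030)
Mul(Add(p, v), Pow(Add(Mul(-331, -149), Function('V')(Function('J')(20))), -1)) = Mul(Add(63030, -461784), Pow(Add(Mul(-331, -149), -54), -1)) = Mul(-398754, Pow(Add(49319, -54), -1)) = Mul(-398754, Pow(49265, -1)) = Mul(-398754, Rational(1, 49265)) = Rational(-398754, 49265)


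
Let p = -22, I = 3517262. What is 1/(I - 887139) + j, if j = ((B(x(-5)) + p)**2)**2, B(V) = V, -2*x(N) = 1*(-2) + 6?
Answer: 872611688449/2630123 ≈ 3.3178e+5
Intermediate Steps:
x(N) = -2 (x(N) = -(1*(-2) + 6)/2 = -(-2 + 6)/2 = -1/2*4 = -2)
j = 331776 (j = ((-2 - 22)**2)**2 = ((-24)**2)**2 = 576**2 = 331776)
1/(I - 887139) + j = 1/(3517262 - 887139) + 331776 = 1/2630123 + 331776 = 872611688449/2630123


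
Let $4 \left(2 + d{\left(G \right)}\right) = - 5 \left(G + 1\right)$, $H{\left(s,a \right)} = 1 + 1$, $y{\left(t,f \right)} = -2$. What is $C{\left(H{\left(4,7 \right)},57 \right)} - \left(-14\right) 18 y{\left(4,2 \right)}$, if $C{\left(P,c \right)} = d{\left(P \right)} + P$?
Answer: $- \frac{2031}{4} \approx -507.75$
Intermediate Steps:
$H{\left(s,a \right)} = 2$
$d{\left(G \right)} = - \frac{13}{4} - \frac{5 G}{4}$ ($d{\left(G \right)} = -2 + \frac{\left(-5\right) \left(G + 1\right)}{4} = -2 + \frac{\left(-5\right) \left(1 + G\right)}{4} = -2 + \frac{-5 - 5 G}{4} = -2 - \left(\frac{5}{4} + \frac{5 G}{4}\right) = - \frac{13}{4} - \frac{5 G}{4}$)
$C{\left(P,c \right)} = - \frac{13}{4} - \frac{P}{4}$ ($C{\left(P,c \right)} = \left(- \frac{13}{4} - \frac{5 P}{4}\right) + P = - \frac{13}{4} - \frac{P}{4}$)
$C{\left(H{\left(4,7 \right)},57 \right)} - \left(-14\right) 18 y{\left(4,2 \right)} = \left(- \frac{13}{4} - \frac{1}{2}\right) - \left(-14\right) 18 \left(-2\right) = \left(- \frac{13}{4} - \frac{1}{2}\right) - \left(-252\right) \left(-2\right) = - \frac{15}{4} - 504 = - \frac{2031}{4}$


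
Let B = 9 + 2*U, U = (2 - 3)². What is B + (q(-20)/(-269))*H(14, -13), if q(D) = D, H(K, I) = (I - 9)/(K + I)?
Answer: 2519/269 ≈ 9.3643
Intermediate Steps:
H(K, I) = (-9 + I)/(I + K)
U = 1 (U = (-1)² = 1)
B = 11 (B = 9 + 2*1 = 9 + 2 = 11)
B + (q(-20)/(-269))*H(14, -13) = 11 + (-20/(-269))*((-9 - 13)/(-13 + 14)) = 11 + (-20*(-1/269))*(-22/1) = 11 + 20*(1*(-22))/269 = 11 + (20/269)*(-22) = 11 - 440/269 = 2519/269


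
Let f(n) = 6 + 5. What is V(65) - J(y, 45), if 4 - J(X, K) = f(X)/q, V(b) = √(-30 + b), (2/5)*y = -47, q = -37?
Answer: -159/37 + √35 ≈ 1.6188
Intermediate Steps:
f(n) = 11
y = -235/2 (y = (5/2)*(-47) = -235/2 ≈ -117.50)
J(X, K) = 159/37 (J(X, K) = 4 - 11/(-37) = 4 - 11*(-1)/37 = 4 - 1*(-11/37) = 4 + 11/37 = 159/37)
V(65) - J(y, 45) = √(-30 + 65) - 1*159/37 = √35 - 159/37 = -159/37 + √35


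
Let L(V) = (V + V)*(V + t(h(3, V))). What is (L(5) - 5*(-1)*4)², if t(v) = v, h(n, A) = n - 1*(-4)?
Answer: 19600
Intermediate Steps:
h(n, A) = 4 + n (h(n, A) = n + 4 = 4 + n)
L(V) = 2*V*(7 + V) (L(V) = (V + V)*(V + (4 + 3)) = (2*V)*(V + 7) = (2*V)*(7 + V) = 2*V*(7 + V))
(L(5) - 5*(-1)*4)² = (2*5*(7 + 5) - 5*(-1)*4)² = (2*5*12 + 5*4)² = (120 + 20)² = 140² = 19600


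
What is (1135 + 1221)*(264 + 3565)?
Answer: 9021124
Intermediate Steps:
(1135 + 1221)*(264 + 3565) = 2356*3829 = 9021124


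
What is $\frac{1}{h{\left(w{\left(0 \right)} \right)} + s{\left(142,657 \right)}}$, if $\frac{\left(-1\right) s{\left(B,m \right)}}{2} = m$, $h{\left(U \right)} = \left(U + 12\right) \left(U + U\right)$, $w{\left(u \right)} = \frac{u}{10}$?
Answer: $- \frac{1}{1314} \approx -0.00076103$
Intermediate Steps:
$w{\left(u \right)} = \frac{u}{10}$ ($w{\left(u \right)} = u \frac{1}{10} = \frac{u}{10}$)
$h{\left(U \right)} = 2 U \left(12 + U\right)$ ($h{\left(U \right)} = \left(12 + U\right) 2 U = 2 U \left(12 + U\right)$)
$s{\left(B,m \right)} = - 2 m$
$\frac{1}{h{\left(w{\left(0 \right)} \right)} + s{\left(142,657 \right)}} = \frac{1}{2 \cdot \frac{1}{10} \cdot 0 \left(12 + \frac{1}{10} \cdot 0\right) - 1314} = \frac{1}{2 \cdot 0 \left(12 + 0\right) - 1314} = \frac{1}{2 \cdot 0 \cdot 12 - 1314} = \frac{1}{0 - 1314} = \frac{1}{-1314} = - \frac{1}{1314}$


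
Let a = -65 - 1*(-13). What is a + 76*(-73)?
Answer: -5600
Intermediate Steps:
a = -52 (a = -65 + 13 = -52)
a + 76*(-73) = -52 + 76*(-73) = -52 - 5548 = -5600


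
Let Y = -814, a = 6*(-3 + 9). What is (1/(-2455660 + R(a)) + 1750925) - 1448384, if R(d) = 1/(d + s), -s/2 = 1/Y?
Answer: 10886267930026340/35982785573 ≈ 3.0254e+5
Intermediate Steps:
a = 36 (a = 6*6 = 36)
s = 1/407 (s = -2/(-814) = -2*(-1/814) = 1/407 ≈ 0.0024570)
R(d) = 1/(1/407 + d) (R(d) = 1/(d + 1/407) = 1/(1/407 + d))
(1/(-2455660 + R(a)) + 1750925) - 1448384 = (1/(-2455660 + 407/(1 + 407*36)) + 1750925) - 1448384 = (1/(-2455660 + 407/(1 + 14652)) + 1750925) - 1448384 = (1/(-2455660 + 407/14653) + 1750925) - 1448384 = (1/(-35982785573/14653) + 1750925) - 1448384 = (-14653/35982785573 + 1750925) - 1448384 = 63003158829390372/35982785573 - 1448384 = 10886267930026340/35982785573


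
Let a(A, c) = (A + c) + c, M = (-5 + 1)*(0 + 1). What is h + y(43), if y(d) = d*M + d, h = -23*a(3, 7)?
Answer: -520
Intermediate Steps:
M = -4 (M = -4*1 = -4)
a(A, c) = A + 2*c
h = -391 (h = -23*(3 + 2*7) = -23*(3 + 14) = -23*17 = -391)
y(d) = -3*d (y(d) = d*(-4) + d = -4*d + d = -3*d)
h + y(43) = -391 - 3*43 = -391 - 129 = -520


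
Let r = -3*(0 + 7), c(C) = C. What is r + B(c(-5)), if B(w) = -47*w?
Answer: 214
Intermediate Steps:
r = -21 (r = -3*7 = -21)
r + B(c(-5)) = -21 - 47*(-5) = -21 + 235 = 214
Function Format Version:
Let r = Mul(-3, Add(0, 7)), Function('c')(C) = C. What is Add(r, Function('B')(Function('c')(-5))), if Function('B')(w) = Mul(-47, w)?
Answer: 214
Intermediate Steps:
r = -21 (r = Mul(-3, 7) = -21)
Add(r, Function('B')(Function('c')(-5))) = Add(-21, Mul(-47, -5)) = Add(-21, 235) = 214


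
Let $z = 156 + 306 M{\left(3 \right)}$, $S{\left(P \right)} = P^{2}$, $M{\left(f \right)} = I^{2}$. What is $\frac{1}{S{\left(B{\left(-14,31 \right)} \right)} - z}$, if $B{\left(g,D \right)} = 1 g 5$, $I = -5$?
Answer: $- \frac{1}{2906} \approx -0.00034412$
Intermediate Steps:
$M{\left(f \right)} = 25$ ($M{\left(f \right)} = \left(-5\right)^{2} = 25$)
$B{\left(g,D \right)} = 5 g$ ($B{\left(g,D \right)} = g 5 = 5 g$)
$z = 7806$ ($z = 156 + 306 \cdot 25 = 156 + 7650 = 7806$)
$\frac{1}{S{\left(B{\left(-14,31 \right)} \right)} - z} = \frac{1}{\left(5 \left(-14\right)\right)^{2} - 7806} = \frac{1}{\left(-70\right)^{2} - 7806} = \frac{1}{4900 - 7806} = \frac{1}{-2906} = - \frac{1}{2906}$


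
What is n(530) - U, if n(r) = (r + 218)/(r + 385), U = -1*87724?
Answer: 80268208/915 ≈ 87725.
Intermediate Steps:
U = -87724
n(r) = (218 + r)/(385 + r)
n(530) - U = (218 + 530)/(385 + 530) - 1*(-87724) = 748/915 + 87724 = 80268208/915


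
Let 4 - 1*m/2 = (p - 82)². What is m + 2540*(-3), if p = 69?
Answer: -7950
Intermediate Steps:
m = -330 (m = 8 - 2*(69 - 82)² = 8 - 2*(-13)² = 8 - 2*169 = 8 - 338 = -330)
m + 2540*(-3) = -330 + 2540*(-3) = -330 - 7620 = -7950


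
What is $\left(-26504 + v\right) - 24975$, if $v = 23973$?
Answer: $-27506$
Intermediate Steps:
$\left(-26504 + v\right) - 24975 = \left(-26504 + 23973\right) - 24975 = -2531 - 24975 = -27506$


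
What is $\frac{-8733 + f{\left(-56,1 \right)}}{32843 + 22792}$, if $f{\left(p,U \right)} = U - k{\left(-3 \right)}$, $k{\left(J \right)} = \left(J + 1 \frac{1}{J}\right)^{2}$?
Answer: $- \frac{78688}{500715} \approx -0.15715$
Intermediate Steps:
$k{\left(J \right)} = \left(J + \frac{1}{J}\right)^{2}$
$f{\left(p,U \right)} = - \frac{100}{9} + U$ ($f{\left(p,U \right)} = U - \frac{\left(1 + \left(-3\right)^{2}\right)^{2}}{9} = U - \frac{\left(1 + 9\right)^{2}}{9} = U - \frac{10^{2}}{9} = U - \frac{1}{9} \cdot 100 = U - \frac{100}{9} = - \frac{100}{9} + U$)
$\frac{-8733 + f{\left(-56,1 \right)}}{32843 + 22792} = \frac{-8733 + \left(- \frac{100}{9} + 1\right)}{32843 + 22792} = \frac{-8733 - \frac{91}{9}}{55635} = \left(- \frac{78688}{9}\right) \frac{1}{55635} = - \frac{78688}{500715}$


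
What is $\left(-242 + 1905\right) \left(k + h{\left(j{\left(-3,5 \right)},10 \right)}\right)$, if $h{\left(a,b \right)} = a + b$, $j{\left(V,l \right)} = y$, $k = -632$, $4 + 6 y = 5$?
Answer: $- \frac{6204653}{6} \approx -1.0341 \cdot 10^{6}$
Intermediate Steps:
$y = \frac{1}{6}$ ($y = - \frac{2}{3} + \frac{1}{6} \cdot 5 = - \frac{2}{3} + \frac{5}{6} = \frac{1}{6} \approx 0.16667$)
$j{\left(V,l \right)} = \frac{1}{6}$
$\left(-242 + 1905\right) \left(k + h{\left(j{\left(-3,5 \right)},10 \right)}\right) = \left(-242 + 1905\right) \left(-632 + \left(\frac{1}{6} + 10\right)\right) = 1663 \left(-632 + \frac{61}{6}\right) = 1663 \left(- \frac{3731}{6}\right) = - \frac{6204653}{6}$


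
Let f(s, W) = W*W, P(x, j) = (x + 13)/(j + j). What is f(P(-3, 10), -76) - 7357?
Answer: -1581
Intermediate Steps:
P(x, j) = (13 + x)/(2*j) (P(x, j) = (13 + x)/((2*j)) = (13 + x)*(1/(2*j)) = (13 + x)/(2*j))
f(s, W) = W²
f(P(-3, 10), -76) - 7357 = (-76)² - 7357 = 5776 - 7357 = -1581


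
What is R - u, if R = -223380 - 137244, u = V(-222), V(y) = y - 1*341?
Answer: -360061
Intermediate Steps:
V(y) = -341 + y (V(y) = y - 341 = -341 + y)
u = -563 (u = -341 - 222 = -563)
R = -360624
R - u = -360624 - 1*(-563) = -360624 + 563 = -360061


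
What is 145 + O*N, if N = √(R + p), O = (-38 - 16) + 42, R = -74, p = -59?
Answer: 145 - 12*I*√133 ≈ 145.0 - 138.39*I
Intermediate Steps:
O = -12 (O = -54 + 42 = -12)
N = I*√133 (N = √(-74 - 59) = √(-133) = I*√133 ≈ 11.533*I)
145 + O*N = 145 - 12*I*√133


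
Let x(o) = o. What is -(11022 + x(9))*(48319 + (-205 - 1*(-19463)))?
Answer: -745441887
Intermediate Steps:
-(11022 + x(9))*(48319 + (-205 - 1*(-19463))) = -(11022 + 9)*(48319 + (-205 - 1*(-19463))) = -11031*(48319 + (-205 + 19463)) = -11031*(48319 + 19258) = -11031*67577 = -1*745441887 = -745441887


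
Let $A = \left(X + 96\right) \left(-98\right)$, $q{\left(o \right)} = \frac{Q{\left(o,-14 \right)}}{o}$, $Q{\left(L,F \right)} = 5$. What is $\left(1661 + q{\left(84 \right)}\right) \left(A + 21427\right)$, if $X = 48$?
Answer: $\frac{145807805}{12} \approx 1.2151 \cdot 10^{7}$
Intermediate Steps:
$q{\left(o \right)} = \frac{5}{o}$
$A = -14112$ ($A = \left(48 + 96\right) \left(-98\right) = 144 \left(-98\right) = -14112$)
$\left(1661 + q{\left(84 \right)}\right) \left(A + 21427\right) = \left(1661 + \frac{5}{84}\right) \left(-14112 + 21427\right) = \left(1661 + 5 \cdot \frac{1}{84}\right) 7315 = \left(1661 + \frac{5}{84}\right) 7315 = \frac{139529}{84} \cdot 7315 = \frac{145807805}{12}$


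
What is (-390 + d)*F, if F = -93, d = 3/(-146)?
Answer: 5295699/146 ≈ 36272.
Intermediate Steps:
d = -3/146 (d = 3*(-1/146) = -3/146 ≈ -0.020548)
(-390 + d)*F = (-390 - 3/146)*(-93) = -56943/146*(-93) = 5295699/146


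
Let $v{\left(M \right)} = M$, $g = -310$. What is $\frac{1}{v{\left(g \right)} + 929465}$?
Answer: $\frac{1}{929155} \approx 1.0762 \cdot 10^{-6}$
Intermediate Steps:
$\frac{1}{v{\left(g \right)} + 929465} = \frac{1}{-310 + 929465} = \frac{1}{929155}$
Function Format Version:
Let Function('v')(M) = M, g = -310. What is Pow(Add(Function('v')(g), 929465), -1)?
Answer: Rational(1, 929155) ≈ 1.0762e-6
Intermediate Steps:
Pow(Add(Function('v')(g), 929465), -1) = Pow(Add(-310, 929465), -1) = Pow(929155, -1) = Rational(1, 929155)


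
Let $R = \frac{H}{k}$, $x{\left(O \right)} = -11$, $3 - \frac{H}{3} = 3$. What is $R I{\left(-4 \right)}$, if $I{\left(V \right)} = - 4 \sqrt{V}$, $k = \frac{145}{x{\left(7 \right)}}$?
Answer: $0$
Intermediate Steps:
$H = 0$ ($H = 9 - 9 = 0$)
$k = - \frac{145}{11}$ ($k = \frac{145}{-11} = 145 \left(- \frac{1}{11}\right) = - \frac{145}{11} \approx -13.182$)
$R = 0$ ($R = \frac{0}{- \frac{145}{11}} = 0 \left(- \frac{11}{145}\right) = 0$)
$R I{\left(-4 \right)} = 0 \left(- 4 \sqrt{-4}\right) = 0 \left(- 4 \cdot 2 i\right) = 0 \left(- 8 i\right) = 0$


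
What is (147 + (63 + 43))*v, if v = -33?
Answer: -8349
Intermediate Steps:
(147 + (63 + 43))*v = (147 + (63 + 43))*(-33) = (147 + 106)*(-33) = 253*(-33) = -8349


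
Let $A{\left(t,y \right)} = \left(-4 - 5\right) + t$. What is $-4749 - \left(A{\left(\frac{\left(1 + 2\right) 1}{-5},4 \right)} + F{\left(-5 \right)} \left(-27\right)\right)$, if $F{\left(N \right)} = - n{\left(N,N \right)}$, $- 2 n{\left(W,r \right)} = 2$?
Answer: $- \frac{23562}{5} \approx -4712.4$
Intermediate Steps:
$n{\left(W,r \right)} = -1$ ($n{\left(W,r \right)} = \left(- \frac{1}{2}\right) 2 = -1$)
$F{\left(N \right)} = 1$ ($F{\left(N \right)} = \left(-1\right) \left(-1\right) = 1$)
$A{\left(t,y \right)} = -9 + t$
$-4749 - \left(A{\left(\frac{\left(1 + 2\right) 1}{-5},4 \right)} + F{\left(-5 \right)} \left(-27\right)\right) = -4749 - \left(\left(-9 + \frac{\left(1 + 2\right) 1}{-5}\right) + 1 \left(-27\right)\right) = -4749 - \left(\left(-9 + 3 \cdot 1 \left(- \frac{1}{5}\right)\right) - 27\right) = -4749 - \left(\left(-9 + 3 \left(- \frac{1}{5}\right)\right) - 27\right) = -4749 - \left(\left(-9 - \frac{3}{5}\right) - 27\right) = -4749 - \left(- \frac{48}{5} - 27\right) = -4749 - - \frac{183}{5} = -4749 + \frac{183}{5} = - \frac{23562}{5}$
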